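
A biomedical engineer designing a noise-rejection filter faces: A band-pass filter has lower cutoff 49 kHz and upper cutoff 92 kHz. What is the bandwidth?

Bandwidth = f_high - f_low
= 92 kHz - 49 kHz = 43 kHz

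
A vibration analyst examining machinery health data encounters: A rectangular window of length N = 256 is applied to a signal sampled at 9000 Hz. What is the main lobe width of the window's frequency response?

For a rectangular window of length N,
the main lobe width in frequency is 2*f_s/N.
= 2*9000/256 = 1125/16 Hz
This determines the minimum frequency separation for resolving two sinusoids.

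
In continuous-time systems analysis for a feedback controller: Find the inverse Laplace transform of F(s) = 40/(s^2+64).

Standard pair: w/(s^2+w^2) <-> sin(wt)*u(t)
Recognize w^2 = 64, so w = 8; numerator 40 = 5*8.
f(t) = 5*sin(8t)*u(t)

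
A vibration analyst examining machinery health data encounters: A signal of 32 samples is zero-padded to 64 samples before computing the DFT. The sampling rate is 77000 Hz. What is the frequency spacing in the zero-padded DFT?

Original DFT: N = 32, resolution = f_s/N = 77000/32 = 9625/4 Hz
Zero-padded DFT: N = 64, resolution = f_s/N = 77000/64 = 9625/8 Hz
Zero-padding interpolates the spectrum (finer frequency grid)
but does NOT improve the true spectral resolution (ability to resolve close frequencies).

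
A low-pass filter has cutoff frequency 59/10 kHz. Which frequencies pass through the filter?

A low-pass filter passes all frequencies below the cutoff frequency 59/10 kHz and attenuates higher frequencies.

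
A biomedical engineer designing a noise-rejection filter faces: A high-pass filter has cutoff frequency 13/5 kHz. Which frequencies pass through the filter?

A high-pass filter passes all frequencies above the cutoff frequency 13/5 kHz and attenuates lower frequencies.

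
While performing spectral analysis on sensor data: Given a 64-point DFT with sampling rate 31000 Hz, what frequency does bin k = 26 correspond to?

The frequency of DFT bin k is: f_k = k * f_s / N
f_26 = 26 * 31000 / 64 = 50375/4 Hz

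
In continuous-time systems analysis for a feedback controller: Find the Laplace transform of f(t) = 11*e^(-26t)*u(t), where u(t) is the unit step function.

Standard Laplace transform pair:
e^(-at)*u(t) <-> 1/(s+a)
With a = 26: L{11*e^(-26t)*u(t)} = 11/(s+26), ROC: Re(s) > -26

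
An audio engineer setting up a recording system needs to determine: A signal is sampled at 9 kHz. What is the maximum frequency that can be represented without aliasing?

The maximum frequency that can be represented without aliasing
is the Nyquist frequency: f_max = f_s / 2 = 9 kHz / 2 = 9/2 kHz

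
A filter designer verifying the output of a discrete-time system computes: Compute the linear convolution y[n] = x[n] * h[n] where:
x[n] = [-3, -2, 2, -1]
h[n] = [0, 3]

y[n] = sum_k x[k]*h[n-k]. Output length = len(x) + len(h) - 1 = 4 + 2 - 1 = 5.
y[0] = -3*0 = 0
y[1] = -2*0 + -3*3 = -9
y[2] = 2*0 + -2*3 = -6
y[3] = -1*0 + 2*3 = 6
y[4] = -1*3 = -3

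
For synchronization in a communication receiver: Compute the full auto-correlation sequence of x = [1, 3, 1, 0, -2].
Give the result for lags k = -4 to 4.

r_xx[k] = sum_m x[m]*x[m+k], indexed from 0, for k = -4 to 4:
  r_xx[-4] = x[4]*x[0] = -2
  r_xx[-3] = x[3]*x[0] + x[4]*x[1] = -6
  r_xx[-2] = x[2]*x[0] + x[3]*x[1] + x[4]*x[2] = -1
  r_xx[-1] = x[1]*x[0] + x[2]*x[1] + x[3]*x[2] + x[4]*x[3] = 6
  r_xx[0] = x[0]*x[0] + x[1]*x[1] + x[2]*x[2] + x[3]*x[3] + x[4]*x[4] = 15
  r_xx[1] = x[0]*x[1] + x[1]*x[2] + x[2]*x[3] + x[3]*x[4] = 6
  r_xx[2] = x[0]*x[2] + x[1]*x[3] + x[2]*x[4] = -1
  r_xx[3] = x[0]*x[3] + x[1]*x[4] = -6
  r_xx[4] = x[0]*x[4] = -2
r_xx = [-2, -6, -1, 6, 15, 6, -1, -6, -2]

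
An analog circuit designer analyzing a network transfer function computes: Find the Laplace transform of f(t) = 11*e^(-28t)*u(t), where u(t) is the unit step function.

Standard Laplace transform pair:
e^(-at)*u(t) <-> 1/(s+a)
With a = 28: L{11*e^(-28t)*u(t)} = 11/(s+28), ROC: Re(s) > -28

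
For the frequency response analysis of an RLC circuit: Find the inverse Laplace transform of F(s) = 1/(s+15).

Standard pair: k/(s+a) <-> k*e^(-at)*u(t)
With k=1, a=15: f(t) = e^(-15t)*u(t)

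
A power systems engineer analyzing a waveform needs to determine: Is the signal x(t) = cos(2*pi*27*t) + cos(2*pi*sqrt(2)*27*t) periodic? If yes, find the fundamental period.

f1 = 27 Hz, f2 = 27*sqrt(2) Hz
Ratio f2/f1 = sqrt(2), which is irrational.
Since the frequency ratio is irrational, no common period exists.
The signal is not periodic.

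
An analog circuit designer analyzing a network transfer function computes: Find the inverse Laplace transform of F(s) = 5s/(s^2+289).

Standard pair: s/(s^2+w^2) <-> cos(wt)*u(t)
With k=5, w=17: f(t) = 5*cos(17t)*u(t)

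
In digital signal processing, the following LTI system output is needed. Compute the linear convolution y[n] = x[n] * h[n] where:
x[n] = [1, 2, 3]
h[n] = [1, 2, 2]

y[n] = sum_k x[k]*h[n-k]. Output length = len(x) + len(h) - 1 = 3 + 3 - 1 = 5.
y[0] = 1*1 = 1
y[1] = 2*1 + 1*2 = 4
y[2] = 3*1 + 2*2 + 1*2 = 9
y[3] = 3*2 + 2*2 = 10
y[4] = 3*2 = 6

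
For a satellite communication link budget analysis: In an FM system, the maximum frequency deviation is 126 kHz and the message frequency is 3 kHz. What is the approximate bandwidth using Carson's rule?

Carson's rule: BW = 2*(delta_f + f_m)
= 2*(126 + 3) kHz = 258 kHz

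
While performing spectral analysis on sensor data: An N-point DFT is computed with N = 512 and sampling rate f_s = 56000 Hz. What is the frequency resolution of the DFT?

DFT frequency resolution = f_s / N
= 56000 / 512 = 875/8 Hz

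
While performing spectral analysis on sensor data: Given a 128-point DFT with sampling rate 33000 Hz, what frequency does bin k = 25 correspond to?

The frequency of DFT bin k is: f_k = k * f_s / N
f_25 = 25 * 33000 / 128 = 103125/16 Hz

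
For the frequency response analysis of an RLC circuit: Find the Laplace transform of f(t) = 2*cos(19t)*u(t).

Standard pair: cos(wt)*u(t) <-> s/(s^2+w^2)
With w = 19: L{2*cos(19t)*u(t)} = 2s/(s^2+361)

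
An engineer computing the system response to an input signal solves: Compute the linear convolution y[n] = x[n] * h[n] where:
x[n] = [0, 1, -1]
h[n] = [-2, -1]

y[n] = sum_k x[k]*h[n-k]. Output length = len(x) + len(h) - 1 = 3 + 2 - 1 = 4.
y[0] = 0*-2 = 0
y[1] = 1*-2 + 0*-1 = -2
y[2] = -1*-2 + 1*-1 = 1
y[3] = -1*-1 = 1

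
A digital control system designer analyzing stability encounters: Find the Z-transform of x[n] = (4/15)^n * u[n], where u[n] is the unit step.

The Z-transform of a^n * u[n] is z/(z-a) for |z| > |a|.
Here a = 4/15, so X(z) = z/(z - (4/15)) = 15z/(15z - 4)
ROC: |z| > 4/15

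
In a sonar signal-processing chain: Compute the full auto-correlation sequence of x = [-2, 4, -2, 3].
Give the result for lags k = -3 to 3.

r_xx[k] = sum_m x[m]*x[m+k], indexed from 0, for k = -3 to 3:
  r_xx[-3] = x[3]*x[0] = -6
  r_xx[-2] = x[2]*x[0] + x[3]*x[1] = 16
  r_xx[-1] = x[1]*x[0] + x[2]*x[1] + x[3]*x[2] = -22
  r_xx[0] = x[0]*x[0] + x[1]*x[1] + x[2]*x[2] + x[3]*x[3] = 33
  r_xx[1] = x[0]*x[1] + x[1]*x[2] + x[2]*x[3] = -22
  r_xx[2] = x[0]*x[2] + x[1]*x[3] = 16
  r_xx[3] = x[0]*x[3] = -6
r_xx = [-6, 16, -22, 33, -22, 16, -6]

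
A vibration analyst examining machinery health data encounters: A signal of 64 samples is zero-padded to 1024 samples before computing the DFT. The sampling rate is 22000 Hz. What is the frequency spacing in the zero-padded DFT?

Original DFT: N = 64, resolution = f_s/N = 22000/64 = 1375/4 Hz
Zero-padded DFT: N = 1024, resolution = f_s/N = 22000/1024 = 1375/64 Hz
Zero-padding interpolates the spectrum (finer frequency grid)
but does NOT improve the true spectral resolution (ability to resolve close frequencies).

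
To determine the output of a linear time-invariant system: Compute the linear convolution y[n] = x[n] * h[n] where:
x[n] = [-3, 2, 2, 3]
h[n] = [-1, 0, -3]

y[n] = sum_k x[k]*h[n-k]. Output length = len(x) + len(h) - 1 = 4 + 3 - 1 = 6.
y[0] = -3*-1 = 3
y[1] = 2*-1 + -3*0 = -2
y[2] = 2*-1 + 2*0 + -3*-3 = 7
y[3] = 3*-1 + 2*0 + 2*-3 = -9
y[4] = 3*0 + 2*-3 = -6
y[5] = 3*-3 = -9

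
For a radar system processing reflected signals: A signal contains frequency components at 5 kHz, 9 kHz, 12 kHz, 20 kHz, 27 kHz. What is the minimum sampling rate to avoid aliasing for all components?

The highest frequency component is f_max = 27 kHz.
Nyquist rate = 2 * f_max = 2 * 27 kHz = 54 kHz.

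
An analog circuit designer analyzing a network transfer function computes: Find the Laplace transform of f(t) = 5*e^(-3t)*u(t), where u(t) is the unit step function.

Standard Laplace transform pair:
e^(-at)*u(t) <-> 1/(s+a)
With a = 3: L{5*e^(-3t)*u(t)} = 5/(s+3), ROC: Re(s) > -3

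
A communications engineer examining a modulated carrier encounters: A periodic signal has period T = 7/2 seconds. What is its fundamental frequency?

The fundamental frequency is the reciprocal of the period.
f = 1/T = 1/(7/2) = 2/7 Hz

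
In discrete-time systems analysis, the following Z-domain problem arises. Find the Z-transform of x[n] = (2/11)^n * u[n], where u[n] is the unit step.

The Z-transform of a^n * u[n] is z/(z-a) for |z| > |a|.
Here a = 2/11, so X(z) = z/(z - (2/11)) = 11z/(11z - 2)
ROC: |z| > 2/11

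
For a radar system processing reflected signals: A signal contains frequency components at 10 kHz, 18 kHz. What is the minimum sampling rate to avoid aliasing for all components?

The highest frequency component is f_max = 18 kHz.
Nyquist rate = 2 * f_max = 2 * 18 kHz = 36 kHz.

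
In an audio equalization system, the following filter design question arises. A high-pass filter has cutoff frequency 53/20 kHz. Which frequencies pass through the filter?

A high-pass filter passes all frequencies above the cutoff frequency 53/20 kHz and attenuates lower frequencies.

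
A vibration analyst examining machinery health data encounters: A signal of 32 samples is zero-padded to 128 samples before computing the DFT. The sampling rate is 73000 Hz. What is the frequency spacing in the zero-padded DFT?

Original DFT: N = 32, resolution = f_s/N = 73000/32 = 9125/4 Hz
Zero-padded DFT: N = 128, resolution = f_s/N = 73000/128 = 9125/16 Hz
Zero-padding interpolates the spectrum (finer frequency grid)
but does NOT improve the true spectral resolution (ability to resolve close frequencies).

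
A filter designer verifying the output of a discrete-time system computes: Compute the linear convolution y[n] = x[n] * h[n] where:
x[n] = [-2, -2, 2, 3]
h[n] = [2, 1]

y[n] = sum_k x[k]*h[n-k]. Output length = len(x) + len(h) - 1 = 4 + 2 - 1 = 5.
y[0] = -2*2 = -4
y[1] = -2*2 + -2*1 = -6
y[2] = 2*2 + -2*1 = 2
y[3] = 3*2 + 2*1 = 8
y[4] = 3*1 = 3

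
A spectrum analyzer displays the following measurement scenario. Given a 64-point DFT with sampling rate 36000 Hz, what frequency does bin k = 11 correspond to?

The frequency of DFT bin k is: f_k = k * f_s / N
f_11 = 11 * 36000 / 64 = 12375/2 Hz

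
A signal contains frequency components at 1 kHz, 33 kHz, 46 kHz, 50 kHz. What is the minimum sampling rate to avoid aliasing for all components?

The highest frequency component is f_max = 50 kHz.
Nyquist rate = 2 * f_max = 2 * 50 kHz = 100 kHz.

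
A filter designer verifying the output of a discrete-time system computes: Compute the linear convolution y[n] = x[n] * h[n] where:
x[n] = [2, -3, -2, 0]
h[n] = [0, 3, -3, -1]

y[n] = sum_k x[k]*h[n-k]. Output length = len(x) + len(h) - 1 = 4 + 4 - 1 = 7.
y[0] = 2*0 = 0
y[1] = -3*0 + 2*3 = 6
y[2] = -2*0 + -3*3 + 2*-3 = -15
y[3] = 0*0 + -2*3 + -3*-3 + 2*-1 = 1
y[4] = 0*3 + -2*-3 + -3*-1 = 9
y[5] = 0*-3 + -2*-1 = 2
y[6] = 0*-1 = 0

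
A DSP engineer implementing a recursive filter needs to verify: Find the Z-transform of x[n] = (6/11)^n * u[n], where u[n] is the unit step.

The Z-transform of a^n * u[n] is z/(z-a) for |z| > |a|.
Here a = 6/11, so X(z) = z/(z - (6/11)) = 11z/(11z - 6)
ROC: |z| > 6/11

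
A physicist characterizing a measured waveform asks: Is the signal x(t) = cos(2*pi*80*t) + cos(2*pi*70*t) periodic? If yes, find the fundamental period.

f1 = 80 Hz, f2 = 70 Hz
Period T1 = 1/80, T2 = 1/70
Ratio T1/T2 = 70/80, which is rational.
The signal is periodic with fundamental period T = 1/GCD(80,70) = 1/10 s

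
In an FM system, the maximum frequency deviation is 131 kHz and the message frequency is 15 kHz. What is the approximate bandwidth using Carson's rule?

Carson's rule: BW = 2*(delta_f + f_m)
= 2*(131 + 15) kHz = 292 kHz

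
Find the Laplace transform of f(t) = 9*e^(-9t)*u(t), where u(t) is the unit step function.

Standard Laplace transform pair:
e^(-at)*u(t) <-> 1/(s+a)
With a = 9: L{9*e^(-9t)*u(t)} = 9/(s+9), ROC: Re(s) > -9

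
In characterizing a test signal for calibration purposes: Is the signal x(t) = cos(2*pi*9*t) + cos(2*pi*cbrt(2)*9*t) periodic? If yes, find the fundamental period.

f1 = 9 Hz, f2 = 9*cbrt(2) Hz
Ratio f2/f1 = cbrt(2), which is irrational.
Since the frequency ratio is irrational, no common period exists.
The signal is not periodic.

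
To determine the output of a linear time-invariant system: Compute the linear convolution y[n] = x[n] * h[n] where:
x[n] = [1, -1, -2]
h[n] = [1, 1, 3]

y[n] = sum_k x[k]*h[n-k]. Output length = len(x) + len(h) - 1 = 3 + 3 - 1 = 5.
y[0] = 1*1 = 1
y[1] = -1*1 + 1*1 = 0
y[2] = -2*1 + -1*1 + 1*3 = 0
y[3] = -2*1 + -1*3 = -5
y[4] = -2*3 = -6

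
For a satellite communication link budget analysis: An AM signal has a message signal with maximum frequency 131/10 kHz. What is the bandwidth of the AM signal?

In AM (double-sideband), the bandwidth is twice the message frequency.
BW = 2 * f_m = 2 * 131/10 kHz = 131/5 kHz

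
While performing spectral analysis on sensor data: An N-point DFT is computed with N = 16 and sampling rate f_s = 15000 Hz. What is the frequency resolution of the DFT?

DFT frequency resolution = f_s / N
= 15000 / 16 = 1875/2 Hz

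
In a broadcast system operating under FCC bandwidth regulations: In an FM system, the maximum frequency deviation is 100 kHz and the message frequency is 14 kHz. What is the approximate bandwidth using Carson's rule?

Carson's rule: BW = 2*(delta_f + f_m)
= 2*(100 + 14) kHz = 228 kHz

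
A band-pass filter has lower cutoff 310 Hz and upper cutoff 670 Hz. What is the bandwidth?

Bandwidth = f_high - f_low
= 670 Hz - 310 Hz = 360 Hz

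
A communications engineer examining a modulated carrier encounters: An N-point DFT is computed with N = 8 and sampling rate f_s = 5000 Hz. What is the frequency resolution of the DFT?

DFT frequency resolution = f_s / N
= 5000 / 8 = 625 Hz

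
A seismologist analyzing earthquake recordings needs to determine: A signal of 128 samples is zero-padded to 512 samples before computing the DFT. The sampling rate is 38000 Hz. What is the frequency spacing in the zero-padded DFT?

Original DFT: N = 128, resolution = f_s/N = 38000/128 = 2375/8 Hz
Zero-padded DFT: N = 512, resolution = f_s/N = 38000/512 = 2375/32 Hz
Zero-padding interpolates the spectrum (finer frequency grid)
but does NOT improve the true spectral resolution (ability to resolve close frequencies).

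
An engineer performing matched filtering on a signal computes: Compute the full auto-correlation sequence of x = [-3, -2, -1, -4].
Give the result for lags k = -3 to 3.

r_xx[k] = sum_m x[m]*x[m+k], indexed from 0, for k = -3 to 3:
  r_xx[-3] = x[3]*x[0] = 12
  r_xx[-2] = x[2]*x[0] + x[3]*x[1] = 11
  r_xx[-1] = x[1]*x[0] + x[2]*x[1] + x[3]*x[2] = 12
  r_xx[0] = x[0]*x[0] + x[1]*x[1] + x[2]*x[2] + x[3]*x[3] = 30
  r_xx[1] = x[0]*x[1] + x[1]*x[2] + x[2]*x[3] = 12
  r_xx[2] = x[0]*x[2] + x[1]*x[3] = 11
  r_xx[3] = x[0]*x[3] = 12
r_xx = [12, 11, 12, 30, 12, 11, 12]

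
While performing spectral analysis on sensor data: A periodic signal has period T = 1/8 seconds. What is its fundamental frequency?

The fundamental frequency is the reciprocal of the period.
f = 1/T = 1/(1/8) = 8 Hz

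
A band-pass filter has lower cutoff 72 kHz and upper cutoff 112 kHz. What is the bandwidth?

Bandwidth = f_high - f_low
= 112 kHz - 72 kHz = 40 kHz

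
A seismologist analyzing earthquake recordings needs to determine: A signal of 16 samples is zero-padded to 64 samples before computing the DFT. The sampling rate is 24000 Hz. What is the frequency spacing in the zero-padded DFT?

Original DFT: N = 16, resolution = f_s/N = 24000/16 = 1500 Hz
Zero-padded DFT: N = 64, resolution = f_s/N = 24000/64 = 375 Hz
Zero-padding interpolates the spectrum (finer frequency grid)
but does NOT improve the true spectral resolution (ability to resolve close frequencies).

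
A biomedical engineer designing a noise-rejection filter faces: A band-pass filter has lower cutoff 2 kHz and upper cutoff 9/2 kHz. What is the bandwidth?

Bandwidth = f_high - f_low
= 9/2 kHz - 2 kHz = 5/2 kHz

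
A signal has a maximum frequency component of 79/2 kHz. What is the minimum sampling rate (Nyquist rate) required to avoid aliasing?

By the Nyquist-Shannon sampling theorem,
the minimum sampling rate (Nyquist rate) must be at least 2 * f_max.
Nyquist rate = 2 * 79/2 kHz = 79 kHz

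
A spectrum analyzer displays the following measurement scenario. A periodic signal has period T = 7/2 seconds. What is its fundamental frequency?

The fundamental frequency is the reciprocal of the period.
f = 1/T = 1/(7/2) = 2/7 Hz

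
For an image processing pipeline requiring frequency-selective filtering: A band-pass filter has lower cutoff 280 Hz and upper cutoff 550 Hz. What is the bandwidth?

Bandwidth = f_high - f_low
= 550 Hz - 280 Hz = 270 Hz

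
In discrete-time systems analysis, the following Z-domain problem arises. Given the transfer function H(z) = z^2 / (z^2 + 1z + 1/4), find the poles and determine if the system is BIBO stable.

Poles are roots of the denominator: z^2 + 1z + 1/4 = 0.
Quadratic formula: z = [-(1) +/- sqrt((1)^2 - 4*(1/4))] / 2
Discriminant = 1 - 1 = 0; sqrt = 0.
z = (-1 +/- 0) / 2 = -1/2 (repeated root).
|p1| = 1/2, |p2| = 1/2.
For BIBO stability, all poles must lie inside the unit circle (|p| < 1).
System is STABLE since both |p| < 1.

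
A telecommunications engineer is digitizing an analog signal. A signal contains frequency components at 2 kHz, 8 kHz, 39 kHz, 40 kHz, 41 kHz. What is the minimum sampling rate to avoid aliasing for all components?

The highest frequency component is f_max = 41 kHz.
Nyquist rate = 2 * f_max = 2 * 41 kHz = 82 kHz.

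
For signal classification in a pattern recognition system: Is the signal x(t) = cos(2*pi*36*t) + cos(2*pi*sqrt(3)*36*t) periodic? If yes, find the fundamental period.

f1 = 36 Hz, f2 = 36*sqrt(3) Hz
Ratio f2/f1 = sqrt(3), which is irrational.
Since the frequency ratio is irrational, no common period exists.
The signal is not periodic.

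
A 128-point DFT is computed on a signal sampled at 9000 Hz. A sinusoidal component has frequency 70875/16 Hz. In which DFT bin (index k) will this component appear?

DFT frequency resolution = f_s/N = 9000/128 = 1125/16 Hz
Bin index k = f_signal / resolution = 70875/16 / 1125/16 = 63
The signal frequency 70875/16 Hz falls in DFT bin k = 63.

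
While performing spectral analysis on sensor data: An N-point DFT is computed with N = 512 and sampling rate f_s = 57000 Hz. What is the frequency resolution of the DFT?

DFT frequency resolution = f_s / N
= 57000 / 512 = 7125/64 Hz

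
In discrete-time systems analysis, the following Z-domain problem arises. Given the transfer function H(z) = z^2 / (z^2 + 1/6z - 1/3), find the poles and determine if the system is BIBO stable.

Poles are roots of the denominator: z^2 + 1/6z - 1/3 = 0.
Quadratic formula: z = [-(1/6) +/- sqrt((1/6)^2 - 4*(-1/3))] / 2
Discriminant = 1/36 + 4/3 = 49/36; sqrt = 7/6.
z = (-1/6 +/- 7/6) / 2 => z = 1/2 or z = -2/3.
|p1| = 2/3, |p2| = 1/2.
For BIBO stability, all poles must lie inside the unit circle (|p| < 1).
System is STABLE since both |p| < 1.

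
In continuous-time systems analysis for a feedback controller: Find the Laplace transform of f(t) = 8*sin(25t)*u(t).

Standard pair: sin(wt)*u(t) <-> w/(s^2+w^2)
With w = 25: L{8*sin(25t)*u(t)} = 200/(s^2+625)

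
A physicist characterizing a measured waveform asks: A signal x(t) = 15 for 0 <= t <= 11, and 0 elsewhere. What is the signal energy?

Energy = integral of |x(t)|^2 dt over the signal duration
= 15^2 * 11 = 225 * 11 = 2475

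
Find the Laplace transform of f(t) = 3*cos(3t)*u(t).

Standard pair: cos(wt)*u(t) <-> s/(s^2+w^2)
With w = 3: L{3*cos(3t)*u(t)} = 3s/(s^2+9)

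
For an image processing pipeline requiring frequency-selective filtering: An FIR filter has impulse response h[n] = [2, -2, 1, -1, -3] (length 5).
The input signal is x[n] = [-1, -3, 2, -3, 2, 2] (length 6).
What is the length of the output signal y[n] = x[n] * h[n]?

For linear convolution, the output length is:
len(y) = len(x) + len(h) - 1 = 6 + 5 - 1 = 10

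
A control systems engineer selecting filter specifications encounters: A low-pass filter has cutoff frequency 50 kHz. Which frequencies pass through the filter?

A low-pass filter passes all frequencies below the cutoff frequency 50 kHz and attenuates higher frequencies.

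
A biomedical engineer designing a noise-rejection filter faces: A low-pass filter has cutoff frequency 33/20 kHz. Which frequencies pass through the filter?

A low-pass filter passes all frequencies below the cutoff frequency 33/20 kHz and attenuates higher frequencies.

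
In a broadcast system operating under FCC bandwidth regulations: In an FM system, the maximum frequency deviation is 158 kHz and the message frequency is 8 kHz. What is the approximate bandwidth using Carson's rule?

Carson's rule: BW = 2*(delta_f + f_m)
= 2*(158 + 8) kHz = 332 kHz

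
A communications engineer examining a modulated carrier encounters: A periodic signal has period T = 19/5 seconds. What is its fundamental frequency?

The fundamental frequency is the reciprocal of the period.
f = 1/T = 1/(19/5) = 5/19 Hz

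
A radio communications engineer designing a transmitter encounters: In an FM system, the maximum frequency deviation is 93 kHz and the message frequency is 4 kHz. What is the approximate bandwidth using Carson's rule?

Carson's rule: BW = 2*(delta_f + f_m)
= 2*(93 + 4) kHz = 194 kHz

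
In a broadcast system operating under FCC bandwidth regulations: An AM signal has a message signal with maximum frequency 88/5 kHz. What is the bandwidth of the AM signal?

In AM (double-sideband), the bandwidth is twice the message frequency.
BW = 2 * f_m = 2 * 88/5 kHz = 176/5 kHz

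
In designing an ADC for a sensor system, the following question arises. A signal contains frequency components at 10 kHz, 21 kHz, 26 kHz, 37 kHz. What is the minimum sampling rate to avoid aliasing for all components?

The highest frequency component is f_max = 37 kHz.
Nyquist rate = 2 * f_max = 2 * 37 kHz = 74 kHz.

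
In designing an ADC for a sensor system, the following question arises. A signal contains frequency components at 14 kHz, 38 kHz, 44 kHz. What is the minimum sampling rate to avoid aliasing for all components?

The highest frequency component is f_max = 44 kHz.
Nyquist rate = 2 * f_max = 2 * 44 kHz = 88 kHz.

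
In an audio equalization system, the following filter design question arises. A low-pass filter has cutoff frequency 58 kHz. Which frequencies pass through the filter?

A low-pass filter passes all frequencies below the cutoff frequency 58 kHz and attenuates higher frequencies.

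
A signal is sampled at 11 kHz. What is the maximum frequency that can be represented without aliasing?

The maximum frequency that can be represented without aliasing
is the Nyquist frequency: f_max = f_s / 2 = 11 kHz / 2 = 11/2 kHz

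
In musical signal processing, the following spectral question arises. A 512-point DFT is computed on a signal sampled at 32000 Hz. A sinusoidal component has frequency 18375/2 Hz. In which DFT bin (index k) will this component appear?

DFT frequency resolution = f_s/N = 32000/512 = 125/2 Hz
Bin index k = f_signal / resolution = 18375/2 / 125/2 = 147
The signal frequency 18375/2 Hz falls in DFT bin k = 147.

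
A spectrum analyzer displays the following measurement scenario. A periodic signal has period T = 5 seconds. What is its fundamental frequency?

The fundamental frequency is the reciprocal of the period.
f = 1/T = 1/(5) = 1/5 Hz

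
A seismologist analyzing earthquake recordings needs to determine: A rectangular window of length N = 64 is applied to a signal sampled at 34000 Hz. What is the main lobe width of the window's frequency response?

For a rectangular window of length N,
the main lobe width in frequency is 2*f_s/N.
= 2*34000/64 = 2125/2 Hz
This determines the minimum frequency separation for resolving two sinusoids.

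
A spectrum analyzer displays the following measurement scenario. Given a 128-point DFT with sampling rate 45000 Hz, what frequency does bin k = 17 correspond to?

The frequency of DFT bin k is: f_k = k * f_s / N
f_17 = 17 * 45000 / 128 = 95625/16 Hz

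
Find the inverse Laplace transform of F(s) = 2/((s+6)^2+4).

Standard pair: w/((s+a)^2+w^2) <-> e^(-at)*sin(wt)*u(t)
With a=6, w=2: f(t) = e^(-6t)*sin(2t)*u(t)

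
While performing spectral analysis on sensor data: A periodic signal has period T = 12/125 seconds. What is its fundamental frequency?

The fundamental frequency is the reciprocal of the period.
f = 1/T = 1/(12/125) = 125/12 Hz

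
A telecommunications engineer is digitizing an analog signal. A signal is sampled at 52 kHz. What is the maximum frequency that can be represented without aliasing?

The maximum frequency that can be represented without aliasing
is the Nyquist frequency: f_max = f_s / 2 = 52 kHz / 2 = 26 kHz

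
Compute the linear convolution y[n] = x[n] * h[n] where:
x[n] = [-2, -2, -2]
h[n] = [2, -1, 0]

y[n] = sum_k x[k]*h[n-k]. Output length = len(x) + len(h) - 1 = 3 + 3 - 1 = 5.
y[0] = -2*2 = -4
y[1] = -2*2 + -2*-1 = -2
y[2] = -2*2 + -2*-1 + -2*0 = -2
y[3] = -2*-1 + -2*0 = 2
y[4] = -2*0 = 0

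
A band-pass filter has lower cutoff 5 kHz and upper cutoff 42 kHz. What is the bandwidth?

Bandwidth = f_high - f_low
= 42 kHz - 5 kHz = 37 kHz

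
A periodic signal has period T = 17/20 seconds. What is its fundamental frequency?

The fundamental frequency is the reciprocal of the period.
f = 1/T = 1/(17/20) = 20/17 Hz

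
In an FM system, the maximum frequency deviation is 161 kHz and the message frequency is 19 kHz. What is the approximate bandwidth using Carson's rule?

Carson's rule: BW = 2*(delta_f + f_m)
= 2*(161 + 19) kHz = 360 kHz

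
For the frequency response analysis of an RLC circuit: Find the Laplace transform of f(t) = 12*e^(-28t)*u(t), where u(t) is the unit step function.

Standard Laplace transform pair:
e^(-at)*u(t) <-> 1/(s+a)
With a = 28: L{12*e^(-28t)*u(t)} = 12/(s+28), ROC: Re(s) > -28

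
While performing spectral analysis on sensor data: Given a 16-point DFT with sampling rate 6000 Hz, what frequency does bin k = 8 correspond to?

The frequency of DFT bin k is: f_k = k * f_s / N
f_8 = 8 * 6000 / 16 = 3000 Hz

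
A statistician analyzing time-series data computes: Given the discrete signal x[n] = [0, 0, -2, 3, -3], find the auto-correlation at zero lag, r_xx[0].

The auto-correlation at zero lag r_xx[0] equals the signal energy.
r_xx[0] = sum of x[n]^2 = 0^2 + 0^2 + (-2)^2 + 3^2 + (-3)^2
= 0 + 0 + 4 + 9 + 9 = 22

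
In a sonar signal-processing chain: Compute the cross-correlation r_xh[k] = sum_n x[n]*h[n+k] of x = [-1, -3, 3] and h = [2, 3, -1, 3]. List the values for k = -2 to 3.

Both sequences indexed from 0 and zero outside their support.
Lags with overlap: k = -2 to 3.
  r_xh[-2] = x[2]*h[0] = 6
  r_xh[-1] = x[1]*h[0] + x[2]*h[1] = 3
  r_xh[0] = x[0]*h[0] + x[1]*h[1] + x[2]*h[2] = -14
  r_xh[1] = x[0]*h[1] + x[1]*h[2] + x[2]*h[3] = 9
  r_xh[2] = x[0]*h[2] + x[1]*h[3] = -8
  r_xh[3] = x[0]*h[3] = -3
r_xh = [6, 3, -14, 9, -8, -3] (for k = -2, ..., 3)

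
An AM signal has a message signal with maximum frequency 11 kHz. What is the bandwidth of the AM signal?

In AM (double-sideband), the bandwidth is twice the message frequency.
BW = 2 * f_m = 2 * 11 kHz = 22 kHz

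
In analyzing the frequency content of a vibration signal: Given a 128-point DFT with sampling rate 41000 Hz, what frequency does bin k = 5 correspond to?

The frequency of DFT bin k is: f_k = k * f_s / N
f_5 = 5 * 41000 / 128 = 25625/16 Hz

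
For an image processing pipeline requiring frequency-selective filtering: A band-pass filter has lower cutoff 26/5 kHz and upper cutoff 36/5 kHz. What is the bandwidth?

Bandwidth = f_high - f_low
= 36/5 kHz - 26/5 kHz = 2 kHz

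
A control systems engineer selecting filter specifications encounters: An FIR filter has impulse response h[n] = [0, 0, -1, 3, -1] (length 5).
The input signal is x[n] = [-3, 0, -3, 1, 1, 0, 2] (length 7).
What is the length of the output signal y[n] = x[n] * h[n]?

For linear convolution, the output length is:
len(y) = len(x) + len(h) - 1 = 7 + 5 - 1 = 11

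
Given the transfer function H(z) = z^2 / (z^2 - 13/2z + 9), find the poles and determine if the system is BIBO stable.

Poles are roots of the denominator: z^2 - 13/2z + 9 = 0.
Quadratic formula: z = [-(-13/2) +/- sqrt((-13/2)^2 - 4*(9))] / 2
Discriminant = 169/4 - 36 = 25/4; sqrt = 5/2.
z = (13/2 +/- 5/2) / 2 => z = 9/2 or z = 2.
|p1| = 2, |p2| = 9/2.
For BIBO stability, all poles must lie inside the unit circle (|p| < 1).
System is UNSTABLE since at least one |p| >= 1.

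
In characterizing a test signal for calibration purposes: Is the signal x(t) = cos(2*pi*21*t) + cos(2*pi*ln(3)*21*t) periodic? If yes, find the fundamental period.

f1 = 21 Hz, f2 = 21*ln(3) Hz
Ratio f2/f1 = ln(3), which is irrational.
Since the frequency ratio is irrational, no common period exists.
The signal is not periodic.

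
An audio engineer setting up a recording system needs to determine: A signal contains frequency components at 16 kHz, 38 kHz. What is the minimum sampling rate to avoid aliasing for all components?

The highest frequency component is f_max = 38 kHz.
Nyquist rate = 2 * f_max = 2 * 38 kHz = 76 kHz.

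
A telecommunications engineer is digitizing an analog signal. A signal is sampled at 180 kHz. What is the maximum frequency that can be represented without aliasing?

The maximum frequency that can be represented without aliasing
is the Nyquist frequency: f_max = f_s / 2 = 180 kHz / 2 = 90 kHz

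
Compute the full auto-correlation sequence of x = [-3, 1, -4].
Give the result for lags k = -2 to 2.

r_xx[k] = sum_m x[m]*x[m+k], indexed from 0, for k = -2 to 2:
  r_xx[-2] = x[2]*x[0] = 12
  r_xx[-1] = x[1]*x[0] + x[2]*x[1] = -7
  r_xx[0] = x[0]*x[0] + x[1]*x[1] + x[2]*x[2] = 26
  r_xx[1] = x[0]*x[1] + x[1]*x[2] = -7
  r_xx[2] = x[0]*x[2] = 12
r_xx = [12, -7, 26, -7, 12]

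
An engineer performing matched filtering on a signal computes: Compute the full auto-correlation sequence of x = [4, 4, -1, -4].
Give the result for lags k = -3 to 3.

r_xx[k] = sum_m x[m]*x[m+k], indexed from 0, for k = -3 to 3:
  r_xx[-3] = x[3]*x[0] = -16
  r_xx[-2] = x[2]*x[0] + x[3]*x[1] = -20
  r_xx[-1] = x[1]*x[0] + x[2]*x[1] + x[3]*x[2] = 16
  r_xx[0] = x[0]*x[0] + x[1]*x[1] + x[2]*x[2] + x[3]*x[3] = 49
  r_xx[1] = x[0]*x[1] + x[1]*x[2] + x[2]*x[3] = 16
  r_xx[2] = x[0]*x[2] + x[1]*x[3] = -20
  r_xx[3] = x[0]*x[3] = -16
r_xx = [-16, -20, 16, 49, 16, -20, -16]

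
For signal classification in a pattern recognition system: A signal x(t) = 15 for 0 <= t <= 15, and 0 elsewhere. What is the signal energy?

Energy = integral of |x(t)|^2 dt over the signal duration
= 15^2 * 15 = 225 * 15 = 3375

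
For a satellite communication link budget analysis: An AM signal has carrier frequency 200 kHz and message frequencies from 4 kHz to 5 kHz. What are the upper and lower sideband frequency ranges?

Upper sideband (USB) = fc + [fm_low, fm_high] = 200 + [4, 5] = [204, 205] kHz
Lower sideband (LSB) = fc - [fm_high, fm_low] = 200 - [5, 4] = [195, 196] kHz
Total occupied spectrum: 195 kHz to 205 kHz (plus carrier at 200 kHz)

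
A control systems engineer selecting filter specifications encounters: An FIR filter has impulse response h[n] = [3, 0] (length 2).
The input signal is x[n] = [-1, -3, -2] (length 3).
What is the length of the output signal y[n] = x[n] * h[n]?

For linear convolution, the output length is:
len(y) = len(x) + len(h) - 1 = 3 + 2 - 1 = 4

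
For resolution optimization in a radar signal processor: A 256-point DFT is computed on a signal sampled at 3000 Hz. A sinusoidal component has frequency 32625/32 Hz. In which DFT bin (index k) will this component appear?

DFT frequency resolution = f_s/N = 3000/256 = 375/32 Hz
Bin index k = f_signal / resolution = 32625/32 / 375/32 = 87
The signal frequency 32625/32 Hz falls in DFT bin k = 87.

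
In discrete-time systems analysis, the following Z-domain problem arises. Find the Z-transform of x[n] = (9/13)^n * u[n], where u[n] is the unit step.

The Z-transform of a^n * u[n] is z/(z-a) for |z| > |a|.
Here a = 9/13, so X(z) = z/(z - (9/13)) = 13z/(13z - 9)
ROC: |z| > 9/13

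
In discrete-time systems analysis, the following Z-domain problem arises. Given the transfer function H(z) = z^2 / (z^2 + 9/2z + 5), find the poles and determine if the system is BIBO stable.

Poles are roots of the denominator: z^2 + 9/2z + 5 = 0.
Quadratic formula: z = [-(9/2) +/- sqrt((9/2)^2 - 4*(5))] / 2
Discriminant = 81/4 - 20 = 1/4; sqrt = 1/2.
z = (-9/2 +/- 1/2) / 2 => z = -2 or z = -5/2.
|p1| = 2, |p2| = 5/2.
For BIBO stability, all poles must lie inside the unit circle (|p| < 1).
System is UNSTABLE since at least one |p| >= 1.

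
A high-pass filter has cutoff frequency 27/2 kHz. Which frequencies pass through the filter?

A high-pass filter passes all frequencies above the cutoff frequency 27/2 kHz and attenuates lower frequencies.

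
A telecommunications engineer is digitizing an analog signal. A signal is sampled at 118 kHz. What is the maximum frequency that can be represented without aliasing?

The maximum frequency that can be represented without aliasing
is the Nyquist frequency: f_max = f_s / 2 = 118 kHz / 2 = 59 kHz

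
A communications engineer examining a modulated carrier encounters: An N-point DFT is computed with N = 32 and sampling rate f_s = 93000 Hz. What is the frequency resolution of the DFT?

DFT frequency resolution = f_s / N
= 93000 / 32 = 11625/4 Hz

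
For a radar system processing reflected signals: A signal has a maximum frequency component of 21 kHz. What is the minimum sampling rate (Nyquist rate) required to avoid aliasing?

By the Nyquist-Shannon sampling theorem,
the minimum sampling rate (Nyquist rate) must be at least 2 * f_max.
Nyquist rate = 2 * 21 kHz = 42 kHz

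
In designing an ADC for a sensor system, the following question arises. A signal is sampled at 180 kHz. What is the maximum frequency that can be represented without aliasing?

The maximum frequency that can be represented without aliasing
is the Nyquist frequency: f_max = f_s / 2 = 180 kHz / 2 = 90 kHz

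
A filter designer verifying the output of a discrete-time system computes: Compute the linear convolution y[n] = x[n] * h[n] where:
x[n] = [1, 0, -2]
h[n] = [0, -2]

y[n] = sum_k x[k]*h[n-k]. Output length = len(x) + len(h) - 1 = 3 + 2 - 1 = 4.
y[0] = 1*0 = 0
y[1] = 0*0 + 1*-2 = -2
y[2] = -2*0 + 0*-2 = 0
y[3] = -2*-2 = 4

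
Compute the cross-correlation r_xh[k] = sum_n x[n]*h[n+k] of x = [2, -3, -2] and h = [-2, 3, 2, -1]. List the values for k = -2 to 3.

Both sequences indexed from 0 and zero outside their support.
Lags with overlap: k = -2 to 3.
  r_xh[-2] = x[2]*h[0] = 4
  r_xh[-1] = x[1]*h[0] + x[2]*h[1] = 0
  r_xh[0] = x[0]*h[0] + x[1]*h[1] + x[2]*h[2] = -17
  r_xh[1] = x[0]*h[1] + x[1]*h[2] + x[2]*h[3] = 2
  r_xh[2] = x[0]*h[2] + x[1]*h[3] = 7
  r_xh[3] = x[0]*h[3] = -2
r_xh = [4, 0, -17, 2, 7, -2] (for k = -2, ..., 3)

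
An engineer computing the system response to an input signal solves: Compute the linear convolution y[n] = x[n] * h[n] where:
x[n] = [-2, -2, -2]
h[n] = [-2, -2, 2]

y[n] = sum_k x[k]*h[n-k]. Output length = len(x) + len(h) - 1 = 3 + 3 - 1 = 5.
y[0] = -2*-2 = 4
y[1] = -2*-2 + -2*-2 = 8
y[2] = -2*-2 + -2*-2 + -2*2 = 4
y[3] = -2*-2 + -2*2 = 0
y[4] = -2*2 = -4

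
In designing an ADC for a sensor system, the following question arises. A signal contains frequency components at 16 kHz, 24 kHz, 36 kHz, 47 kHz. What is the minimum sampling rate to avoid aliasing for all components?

The highest frequency component is f_max = 47 kHz.
Nyquist rate = 2 * f_max = 2 * 47 kHz = 94 kHz.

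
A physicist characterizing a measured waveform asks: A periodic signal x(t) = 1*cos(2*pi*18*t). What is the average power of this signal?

Average power of A*cos(wt) is A^2/2.
P = 1^2 / 2 = 1/2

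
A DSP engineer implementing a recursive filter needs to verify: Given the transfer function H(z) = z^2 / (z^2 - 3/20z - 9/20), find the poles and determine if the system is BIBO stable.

Poles are roots of the denominator: z^2 - 3/20z - 9/20 = 0.
Quadratic formula: z = [-(-3/20) +/- sqrt((-3/20)^2 - 4*(-9/20))] / 2
Discriminant = 9/400 + 9/5 = 729/400; sqrt = 27/20.
z = (3/20 +/- 27/20) / 2 => z = 3/4 or z = -3/5.
|p1| = 3/5, |p2| = 3/4.
For BIBO stability, all poles must lie inside the unit circle (|p| < 1).
System is STABLE since both |p| < 1.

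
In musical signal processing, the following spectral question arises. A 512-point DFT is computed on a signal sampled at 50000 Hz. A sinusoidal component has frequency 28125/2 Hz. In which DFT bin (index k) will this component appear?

DFT frequency resolution = f_s/N = 50000/512 = 3125/32 Hz
Bin index k = f_signal / resolution = 28125/2 / 3125/32 = 144
The signal frequency 28125/2 Hz falls in DFT bin k = 144.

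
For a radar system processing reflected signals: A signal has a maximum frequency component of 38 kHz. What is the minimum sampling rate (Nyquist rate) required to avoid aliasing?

By the Nyquist-Shannon sampling theorem,
the minimum sampling rate (Nyquist rate) must be at least 2 * f_max.
Nyquist rate = 2 * 38 kHz = 76 kHz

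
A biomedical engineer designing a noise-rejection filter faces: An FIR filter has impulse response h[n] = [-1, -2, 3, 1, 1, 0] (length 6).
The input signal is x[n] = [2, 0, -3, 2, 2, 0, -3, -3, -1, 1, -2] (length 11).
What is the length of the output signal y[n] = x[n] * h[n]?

For linear convolution, the output length is:
len(y) = len(x) + len(h) - 1 = 11 + 6 - 1 = 16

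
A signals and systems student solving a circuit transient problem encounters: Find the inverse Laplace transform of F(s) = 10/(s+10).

Standard pair: k/(s+a) <-> k*e^(-at)*u(t)
With k=10, a=10: f(t) = 10*e^(-10t)*u(t)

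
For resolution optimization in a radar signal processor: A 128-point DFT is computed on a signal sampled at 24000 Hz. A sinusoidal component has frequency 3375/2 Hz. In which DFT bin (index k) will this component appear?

DFT frequency resolution = f_s/N = 24000/128 = 375/2 Hz
Bin index k = f_signal / resolution = 3375/2 / 375/2 = 9
The signal frequency 3375/2 Hz falls in DFT bin k = 9.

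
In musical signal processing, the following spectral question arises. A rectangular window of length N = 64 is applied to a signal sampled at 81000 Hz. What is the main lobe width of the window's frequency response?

For a rectangular window of length N,
the main lobe width in frequency is 2*f_s/N.
= 2*81000/64 = 10125/4 Hz
This determines the minimum frequency separation for resolving two sinusoids.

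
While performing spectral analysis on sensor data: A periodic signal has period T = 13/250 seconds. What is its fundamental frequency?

The fundamental frequency is the reciprocal of the period.
f = 1/T = 1/(13/250) = 250/13 Hz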